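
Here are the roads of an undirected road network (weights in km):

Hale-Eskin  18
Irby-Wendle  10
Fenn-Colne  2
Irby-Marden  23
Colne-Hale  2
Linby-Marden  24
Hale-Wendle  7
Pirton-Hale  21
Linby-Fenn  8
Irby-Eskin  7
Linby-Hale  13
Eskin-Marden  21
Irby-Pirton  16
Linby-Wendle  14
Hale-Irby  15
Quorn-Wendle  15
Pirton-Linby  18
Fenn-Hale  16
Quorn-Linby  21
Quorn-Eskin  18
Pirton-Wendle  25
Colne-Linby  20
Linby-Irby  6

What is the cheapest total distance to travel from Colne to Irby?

16 km

Enumerating some paths:
Colne - Hale - Linby - Irby: 2+13+6 = 21
Colne - Hale - Wendle - Irby: 2+7+10 = 19
Colne - Hale - Irby: 2+15 = 17
Colne - Fenn - Linby - Irby: 2+8+6 = 16
The minimum is 16 km via Colne - Fenn - Linby - Irby.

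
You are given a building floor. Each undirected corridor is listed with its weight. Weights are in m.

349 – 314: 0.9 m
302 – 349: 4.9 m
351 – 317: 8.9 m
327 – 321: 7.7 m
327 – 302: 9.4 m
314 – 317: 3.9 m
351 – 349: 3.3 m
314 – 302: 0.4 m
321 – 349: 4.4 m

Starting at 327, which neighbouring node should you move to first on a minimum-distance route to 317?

Compare a few routes:
327 → 321 → 349 → 314 → 317: 7.7+4.4+0.9+3.9 = 16.9
327 → 302 → 349 → 314 → 317: 9.4+4.9+0.9+3.9 = 19.1
327 → 321 → 349 → 302 → 314 → 317: 7.7+4.4+4.9+0.4+3.9 = 21.3
327 → 302 → 314 → 317: 9.4+0.4+3.9 = 13.7
The minimum is 13.7 m via 327 → 302 → 314 → 317.
So from 327 the first move is to 302.

302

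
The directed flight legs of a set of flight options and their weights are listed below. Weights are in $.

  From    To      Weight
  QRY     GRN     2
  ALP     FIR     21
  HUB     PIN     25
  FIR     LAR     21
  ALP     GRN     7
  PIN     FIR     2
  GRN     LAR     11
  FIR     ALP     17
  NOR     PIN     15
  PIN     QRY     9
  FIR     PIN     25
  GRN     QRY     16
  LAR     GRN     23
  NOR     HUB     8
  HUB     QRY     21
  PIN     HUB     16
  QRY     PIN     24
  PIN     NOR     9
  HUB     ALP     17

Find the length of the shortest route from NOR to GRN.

Settle nodes by increasing distance from NOR:
NOR: 0
HUB: 8  (via NOR)
PIN: 15  (via NOR)
FIR: 17  (via PIN)
QRY: 24  (via PIN)
ALP: 25  (via HUB)
GRN: 26  (via QRY)
Shortest route: NOR–PIN–QRY–GRN = $26.

$26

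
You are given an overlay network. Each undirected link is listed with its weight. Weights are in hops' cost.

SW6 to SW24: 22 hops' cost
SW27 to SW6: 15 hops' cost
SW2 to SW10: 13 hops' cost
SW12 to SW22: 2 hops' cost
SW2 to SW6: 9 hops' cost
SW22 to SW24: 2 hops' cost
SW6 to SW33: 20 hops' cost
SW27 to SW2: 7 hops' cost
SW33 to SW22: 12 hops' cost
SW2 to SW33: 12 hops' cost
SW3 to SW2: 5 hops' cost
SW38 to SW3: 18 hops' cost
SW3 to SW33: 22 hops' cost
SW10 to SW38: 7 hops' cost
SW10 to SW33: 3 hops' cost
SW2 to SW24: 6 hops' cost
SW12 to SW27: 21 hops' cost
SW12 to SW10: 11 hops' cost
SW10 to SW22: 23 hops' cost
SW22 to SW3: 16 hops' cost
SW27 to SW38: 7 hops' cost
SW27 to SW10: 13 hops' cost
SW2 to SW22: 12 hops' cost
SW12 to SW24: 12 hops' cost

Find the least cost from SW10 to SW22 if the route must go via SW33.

15 hops' cost

Shortest SW10→SW33: SW10 → SW33 = 3
Best SW33 to SW22: SW33 → SW22 costing 12
Total via SW33: 3 + 12 = 15 hops' cost.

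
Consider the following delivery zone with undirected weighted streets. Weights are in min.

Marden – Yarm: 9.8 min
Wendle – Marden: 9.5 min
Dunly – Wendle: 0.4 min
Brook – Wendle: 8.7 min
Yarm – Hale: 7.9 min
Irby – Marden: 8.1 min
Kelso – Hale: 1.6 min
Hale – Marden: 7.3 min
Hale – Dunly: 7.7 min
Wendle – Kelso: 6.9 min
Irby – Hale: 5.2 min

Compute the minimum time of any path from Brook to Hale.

16.8 min

Candidate routes:
Brook → Wendle → Kelso → Hale: 8.7+6.9+1.6 = 17.2
Brook → Wendle → Dunly → Hale: 8.7+0.4+7.7 = 16.8
Brook → Wendle → Marden → Hale: 8.7+9.5+7.3 = 25.5
Brook → Wendle → Marden → Irby → Hale: 8.7+9.5+8.1+5.2 = 31.5
The minimum is 16.8 min via Brook → Wendle → Dunly → Hale.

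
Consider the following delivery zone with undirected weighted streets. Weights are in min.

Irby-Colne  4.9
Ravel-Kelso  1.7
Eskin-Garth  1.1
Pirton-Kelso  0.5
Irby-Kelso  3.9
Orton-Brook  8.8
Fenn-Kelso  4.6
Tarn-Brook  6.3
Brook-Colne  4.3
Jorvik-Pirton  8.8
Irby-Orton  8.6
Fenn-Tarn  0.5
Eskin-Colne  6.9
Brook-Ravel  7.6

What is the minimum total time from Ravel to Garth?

18.5 min

Candidate routes:
Ravel - Kelso - Irby - Colne - Eskin - Garth: 1.7+3.9+4.9+6.9+1.1 = 18.5
Ravel - Brook - Colne - Eskin - Garth: 7.6+4.3+6.9+1.1 = 19.9
Ravel - Kelso - Irby - Orton - Brook - Colne - Eskin - Garth: 1.7+3.9+8.6+8.8+4.3+6.9+1.1 = 35.3
Ravel - Kelso - Fenn - Tarn - Brook - Colne - Eskin - Garth: 1.7+4.6+0.5+6.3+4.3+6.9+1.1 = 25.4
Cheapest is Ravel - Kelso - Irby - Colne - Eskin - Garth at 18.5 min.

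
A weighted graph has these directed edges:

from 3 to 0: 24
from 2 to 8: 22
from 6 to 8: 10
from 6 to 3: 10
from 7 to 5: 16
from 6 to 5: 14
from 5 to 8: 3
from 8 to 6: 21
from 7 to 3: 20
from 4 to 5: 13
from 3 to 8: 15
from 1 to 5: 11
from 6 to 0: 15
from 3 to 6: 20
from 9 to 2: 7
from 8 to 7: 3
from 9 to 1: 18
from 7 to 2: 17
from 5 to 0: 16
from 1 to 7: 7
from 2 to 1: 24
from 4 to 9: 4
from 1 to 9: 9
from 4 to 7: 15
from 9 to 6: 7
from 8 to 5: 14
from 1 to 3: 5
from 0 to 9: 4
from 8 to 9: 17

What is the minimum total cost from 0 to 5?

Candidate routes:
0 - 9 - 1 - 5: 4+18+11 = 33
0 - 9 - 6 - 5: 4+7+14 = 25
0 - 9 - 6 - 8 - 5: 4+7+10+14 = 35
The minimum is 25 via 0 - 9 - 6 - 5.

25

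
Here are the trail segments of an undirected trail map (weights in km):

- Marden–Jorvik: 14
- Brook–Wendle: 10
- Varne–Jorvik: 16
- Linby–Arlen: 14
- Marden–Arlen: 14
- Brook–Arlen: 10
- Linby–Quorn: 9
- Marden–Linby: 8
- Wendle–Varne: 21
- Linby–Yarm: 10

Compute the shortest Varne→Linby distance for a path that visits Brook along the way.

Best Varne to Brook: Varne → Wendle → Brook costing 31
Best Brook to Linby: Brook → Arlen → Linby costing 24
Total via Brook: 31 + 24 = 55 km.

55 km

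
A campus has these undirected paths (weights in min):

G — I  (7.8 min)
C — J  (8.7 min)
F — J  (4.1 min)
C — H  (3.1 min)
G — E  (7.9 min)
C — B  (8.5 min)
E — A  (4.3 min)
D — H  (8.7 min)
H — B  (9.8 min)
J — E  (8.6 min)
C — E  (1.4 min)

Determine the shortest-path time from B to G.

17.8 min

Shortest distances from B:
B: 0
C: 8.5  (via B)
H: 9.8  (via B)
E: 9.9  (via C)
A: 14.2  (via E)
J: 17.2  (via C)
G: 17.8  (via E)
Shortest route: B → C → E → G = 17.8 min.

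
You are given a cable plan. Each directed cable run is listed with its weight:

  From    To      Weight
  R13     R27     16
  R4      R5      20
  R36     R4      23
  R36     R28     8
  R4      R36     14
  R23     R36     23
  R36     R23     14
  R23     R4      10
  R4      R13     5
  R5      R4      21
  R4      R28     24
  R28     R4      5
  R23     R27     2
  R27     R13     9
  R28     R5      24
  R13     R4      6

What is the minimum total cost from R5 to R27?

Candidate routes:
R5 → R4 → R36 → R23 → R27: 21+14+14+2 = 51
R5 → R4 → R13 → R27: 21+5+16 = 42
The minimum is 42 via R5 → R4 → R13 → R27.

42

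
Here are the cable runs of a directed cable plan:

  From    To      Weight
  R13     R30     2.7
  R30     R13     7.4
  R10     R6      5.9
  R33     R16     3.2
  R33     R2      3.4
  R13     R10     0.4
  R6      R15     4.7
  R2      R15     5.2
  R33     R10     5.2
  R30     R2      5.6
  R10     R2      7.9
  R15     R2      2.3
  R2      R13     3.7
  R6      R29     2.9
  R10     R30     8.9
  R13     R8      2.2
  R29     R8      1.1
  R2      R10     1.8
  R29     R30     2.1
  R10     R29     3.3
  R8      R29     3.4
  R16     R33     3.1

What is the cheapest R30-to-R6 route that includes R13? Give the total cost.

Shortest R30→R13: R30 → R13 = 7.4
Best R13 to R6: R13 → R10 → R6 costing 6.3
Total via R13: 7.4 + 6.3 = 13.7.

13.7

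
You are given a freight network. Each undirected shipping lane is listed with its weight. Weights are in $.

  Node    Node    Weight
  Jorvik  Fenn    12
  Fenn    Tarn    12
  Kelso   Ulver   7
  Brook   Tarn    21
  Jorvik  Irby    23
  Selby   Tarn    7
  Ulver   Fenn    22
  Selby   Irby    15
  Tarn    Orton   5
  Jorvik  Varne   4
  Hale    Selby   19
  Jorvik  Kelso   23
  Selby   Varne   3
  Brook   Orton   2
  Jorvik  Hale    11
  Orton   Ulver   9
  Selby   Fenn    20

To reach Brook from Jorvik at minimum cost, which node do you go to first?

Enumerating some paths:
Jorvik → Varne → Selby → Tarn → Brook: 4+3+7+21 = 35
Jorvik → Fenn → Tarn → Orton → Brook: 12+12+5+2 = 31
Jorvik → Varne → Selby → Tarn → Orton → Brook: 4+3+7+5+2 = 21
Jorvik → Kelso → Ulver → Orton → Brook: 23+7+9+2 = 41
The minimum is $21 via Jorvik → Varne → Selby → Tarn → Orton → Brook.
So from Jorvik the first move is to Varne.

Varne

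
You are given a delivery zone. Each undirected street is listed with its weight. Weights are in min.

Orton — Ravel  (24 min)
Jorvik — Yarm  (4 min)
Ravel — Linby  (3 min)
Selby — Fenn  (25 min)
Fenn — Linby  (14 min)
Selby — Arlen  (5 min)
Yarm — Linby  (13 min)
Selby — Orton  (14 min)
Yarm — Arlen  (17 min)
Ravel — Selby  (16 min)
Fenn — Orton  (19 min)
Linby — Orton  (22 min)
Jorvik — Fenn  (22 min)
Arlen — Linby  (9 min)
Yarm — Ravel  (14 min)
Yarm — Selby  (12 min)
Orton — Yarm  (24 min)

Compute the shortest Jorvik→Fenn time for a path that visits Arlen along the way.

44 min

Best Jorvik to Arlen: Jorvik → Yarm → Arlen costing 21
Best Arlen to Fenn: Arlen → Linby → Fenn costing 23
Total via Arlen: 21 + 23 = 44 min.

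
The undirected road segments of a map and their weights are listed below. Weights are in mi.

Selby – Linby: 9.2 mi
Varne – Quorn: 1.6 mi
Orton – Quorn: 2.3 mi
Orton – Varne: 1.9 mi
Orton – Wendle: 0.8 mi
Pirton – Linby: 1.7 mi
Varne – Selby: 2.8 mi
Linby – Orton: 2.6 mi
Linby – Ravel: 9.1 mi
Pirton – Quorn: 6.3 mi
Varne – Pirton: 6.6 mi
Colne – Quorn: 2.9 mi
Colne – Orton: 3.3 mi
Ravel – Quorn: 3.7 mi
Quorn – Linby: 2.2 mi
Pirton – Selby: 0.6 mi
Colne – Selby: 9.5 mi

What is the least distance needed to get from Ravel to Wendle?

Running Dijkstra from Ravel:
Ravel: 0
Quorn: 3.7  (via Ravel)
Varne: 5.3  (via Quorn)
Linby: 5.9  (via Quorn)
Orton: 6  (via Quorn)
Colne: 6.6  (via Quorn)
Wendle: 6.8  (via Orton)
Shortest route: Ravel–Quorn–Orton–Wendle = 6.8 mi.

6.8 mi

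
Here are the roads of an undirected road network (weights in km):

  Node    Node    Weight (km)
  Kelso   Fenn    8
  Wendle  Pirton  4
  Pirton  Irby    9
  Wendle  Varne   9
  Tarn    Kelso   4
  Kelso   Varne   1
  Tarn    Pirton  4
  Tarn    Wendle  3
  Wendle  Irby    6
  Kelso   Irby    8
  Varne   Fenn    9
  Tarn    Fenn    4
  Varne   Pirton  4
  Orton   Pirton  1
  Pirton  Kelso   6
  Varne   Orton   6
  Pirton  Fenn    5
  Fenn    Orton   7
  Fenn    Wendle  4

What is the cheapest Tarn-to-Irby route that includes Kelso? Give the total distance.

Shortest Tarn→Kelso: Tarn–Kelso = 4
Best Kelso to Irby: Kelso–Irby costing 8
Total via Kelso: 4 + 8 = 12 km.

12 km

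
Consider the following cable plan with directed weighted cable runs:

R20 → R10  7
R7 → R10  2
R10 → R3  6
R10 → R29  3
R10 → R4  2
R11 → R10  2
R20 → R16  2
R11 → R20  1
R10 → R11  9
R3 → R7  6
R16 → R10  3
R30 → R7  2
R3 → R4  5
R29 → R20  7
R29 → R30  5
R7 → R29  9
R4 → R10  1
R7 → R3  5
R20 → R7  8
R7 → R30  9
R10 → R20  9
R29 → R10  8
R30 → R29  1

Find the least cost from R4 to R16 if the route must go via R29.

13

Shortest R4→R29: R4 → R10 → R29 = 4
Best R29 to R16: R29 → R20 → R16 costing 9
Total via R29: 4 + 9 = 13.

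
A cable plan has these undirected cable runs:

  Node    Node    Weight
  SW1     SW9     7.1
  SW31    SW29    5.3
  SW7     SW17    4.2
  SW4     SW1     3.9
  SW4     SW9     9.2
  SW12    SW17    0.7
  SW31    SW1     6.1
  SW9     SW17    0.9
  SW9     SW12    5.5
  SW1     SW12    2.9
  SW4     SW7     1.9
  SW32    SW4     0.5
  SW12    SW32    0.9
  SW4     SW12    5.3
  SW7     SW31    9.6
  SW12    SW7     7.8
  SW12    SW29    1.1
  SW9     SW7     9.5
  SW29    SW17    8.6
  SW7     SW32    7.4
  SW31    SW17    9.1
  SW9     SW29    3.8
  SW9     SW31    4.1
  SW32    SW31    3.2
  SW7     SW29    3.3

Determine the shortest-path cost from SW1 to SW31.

Compare a few routes:
SW1 - SW12 - SW32 - SW31: 2.9+0.9+3.2 = 7
SW1 - SW31: 6.1 = 6.1
The minimum is 6.1 via SW1 - SW31.

6.1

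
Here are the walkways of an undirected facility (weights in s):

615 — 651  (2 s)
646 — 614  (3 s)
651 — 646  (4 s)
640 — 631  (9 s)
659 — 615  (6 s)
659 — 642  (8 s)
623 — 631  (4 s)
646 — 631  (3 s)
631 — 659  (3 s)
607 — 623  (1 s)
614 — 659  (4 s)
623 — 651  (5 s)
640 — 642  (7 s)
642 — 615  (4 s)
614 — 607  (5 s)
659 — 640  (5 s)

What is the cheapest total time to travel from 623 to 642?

11 s

Shortest distances from 623:
623: 0
607: 1  (via 623)
631: 4  (via 623)
651: 5  (via 623)
614: 6  (via 607)
659: 7  (via 631)
615: 7  (via 651)
646: 7  (via 631)
642: 11  (via 615)
Shortest route: 623 → 651 → 615 → 642 = 11 s.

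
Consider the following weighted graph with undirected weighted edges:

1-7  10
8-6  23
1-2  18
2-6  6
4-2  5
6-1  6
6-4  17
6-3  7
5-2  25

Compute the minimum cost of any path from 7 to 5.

47

Settle nodes by increasing distance from 7:
7: 0
1: 10  (via 7)
6: 16  (via 1)
2: 22  (via 6)
3: 23  (via 6)
4: 27  (via 2)
8: 39  (via 6)
5: 47  (via 2)
Shortest route: 7 → 1 → 6 → 2 → 5 = 47.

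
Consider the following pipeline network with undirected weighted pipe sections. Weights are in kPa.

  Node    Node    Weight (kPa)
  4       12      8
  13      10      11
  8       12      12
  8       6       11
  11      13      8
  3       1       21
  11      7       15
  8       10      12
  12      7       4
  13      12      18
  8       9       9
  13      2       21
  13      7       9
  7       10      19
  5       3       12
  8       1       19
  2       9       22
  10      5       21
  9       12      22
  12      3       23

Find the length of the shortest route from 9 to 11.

40 kPa

Shortest distances from 9:
9: 0
8: 9  (via 9)
6: 20  (via 8)
10: 21  (via 8)
12: 21  (via 8)
2: 22  (via 9)
7: 25  (via 12)
1: 28  (via 8)
4: 29  (via 12)
13: 32  (via 10)
11: 40  (via 7)
Shortest route: 9–8–12–7–11 = 40 kPa.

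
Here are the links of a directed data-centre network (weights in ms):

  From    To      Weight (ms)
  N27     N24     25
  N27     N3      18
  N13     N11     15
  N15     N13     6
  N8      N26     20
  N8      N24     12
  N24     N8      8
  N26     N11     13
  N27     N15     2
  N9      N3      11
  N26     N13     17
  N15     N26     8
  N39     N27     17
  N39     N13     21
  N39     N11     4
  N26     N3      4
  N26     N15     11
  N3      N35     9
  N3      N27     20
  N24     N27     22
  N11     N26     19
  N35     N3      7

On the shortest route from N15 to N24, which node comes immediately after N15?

N26

Enumerating some paths:
N15–N26–N3–N27–N24: 8+4+20+25 = 57
N15–N13–N11–N26–N3–N27–N24: 6+15+19+4+20+25 = 89
Cheapest is N15–N26–N3–N27–N24 at 57 ms.
So from N15 the first move is to N26.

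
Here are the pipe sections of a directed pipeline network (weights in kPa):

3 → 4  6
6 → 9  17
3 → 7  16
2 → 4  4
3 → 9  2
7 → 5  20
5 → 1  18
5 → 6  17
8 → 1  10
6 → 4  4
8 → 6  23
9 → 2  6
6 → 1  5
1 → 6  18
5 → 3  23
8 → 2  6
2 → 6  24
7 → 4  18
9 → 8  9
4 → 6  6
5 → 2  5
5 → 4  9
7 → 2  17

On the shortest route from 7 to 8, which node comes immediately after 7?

Compare a few routes:
7 → 2 → 4 → 6 → 9 → 8: 17+4+6+17+9 = 53
7 → 4 → 6 → 9 → 8: 18+6+17+9 = 50
7 → 5 → 3 → 9 → 8: 20+23+2+9 = 54
Cheapest is 7 → 4 → 6 → 9 → 8 at 50 kPa.
So from 7 the first move is to 4.

4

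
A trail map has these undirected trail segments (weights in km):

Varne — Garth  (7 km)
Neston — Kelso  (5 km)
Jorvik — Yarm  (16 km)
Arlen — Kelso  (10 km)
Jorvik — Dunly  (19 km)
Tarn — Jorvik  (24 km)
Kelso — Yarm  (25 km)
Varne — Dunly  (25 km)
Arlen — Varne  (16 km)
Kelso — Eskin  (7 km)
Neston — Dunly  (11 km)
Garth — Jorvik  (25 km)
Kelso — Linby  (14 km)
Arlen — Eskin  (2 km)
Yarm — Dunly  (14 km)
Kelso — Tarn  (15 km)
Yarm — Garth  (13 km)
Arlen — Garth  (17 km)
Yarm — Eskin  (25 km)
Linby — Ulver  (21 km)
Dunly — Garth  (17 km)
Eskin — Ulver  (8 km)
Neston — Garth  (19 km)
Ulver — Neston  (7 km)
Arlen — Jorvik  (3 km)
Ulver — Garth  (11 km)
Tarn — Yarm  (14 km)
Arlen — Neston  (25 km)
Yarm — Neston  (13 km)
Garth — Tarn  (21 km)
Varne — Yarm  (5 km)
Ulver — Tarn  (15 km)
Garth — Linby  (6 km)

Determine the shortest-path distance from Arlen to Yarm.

Running Dijkstra from Arlen:
Arlen: 0
Eskin: 2  (via Arlen)
Jorvik: 3  (via Arlen)
Kelso: 9  (via Eskin)
Ulver: 10  (via Eskin)
Neston: 14  (via Kelso)
Varne: 16  (via Arlen)
Garth: 17  (via Arlen)
Yarm: 19  (via Jorvik)
Shortest route: Arlen–Jorvik–Yarm = 19 km.

19 km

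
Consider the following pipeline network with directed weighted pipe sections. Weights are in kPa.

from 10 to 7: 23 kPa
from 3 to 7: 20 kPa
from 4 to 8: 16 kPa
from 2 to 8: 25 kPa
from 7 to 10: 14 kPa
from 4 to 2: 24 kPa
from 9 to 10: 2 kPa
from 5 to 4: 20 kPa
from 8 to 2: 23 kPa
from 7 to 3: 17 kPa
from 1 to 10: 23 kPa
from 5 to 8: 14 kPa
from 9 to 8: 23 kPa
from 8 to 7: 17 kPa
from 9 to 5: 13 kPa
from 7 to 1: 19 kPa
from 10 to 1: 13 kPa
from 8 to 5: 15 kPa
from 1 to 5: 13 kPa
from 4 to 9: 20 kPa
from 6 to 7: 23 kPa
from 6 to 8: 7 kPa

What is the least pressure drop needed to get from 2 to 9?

80 kPa

Running Dijkstra from 2:
2: 0
8: 25  (via 2)
5: 40  (via 8)
7: 42  (via 8)
10: 56  (via 7)
3: 59  (via 7)
4: 60  (via 5)
1: 61  (via 7)
9: 80  (via 4)
Shortest route: 2–8–5–4–9 = 80 kPa.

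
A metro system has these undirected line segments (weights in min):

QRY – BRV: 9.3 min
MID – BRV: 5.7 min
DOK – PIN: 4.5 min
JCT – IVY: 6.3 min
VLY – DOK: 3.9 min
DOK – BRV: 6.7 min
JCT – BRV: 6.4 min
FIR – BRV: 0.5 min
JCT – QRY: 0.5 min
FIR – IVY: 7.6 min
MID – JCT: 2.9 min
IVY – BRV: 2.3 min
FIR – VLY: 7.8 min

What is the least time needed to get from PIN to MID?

16.9 min

Compare a few routes:
PIN - DOK - VLY - FIR - BRV - MID: 4.5+3.9+7.8+0.5+5.7 = 22.4
PIN - DOK - BRV - JCT - MID: 4.5+6.7+6.4+2.9 = 20.5
PIN - DOK - BRV - MID: 4.5+6.7+5.7 = 16.9
PIN - DOK - BRV - IVY - JCT - MID: 4.5+6.7+2.3+6.3+2.9 = 22.7
The minimum is 16.9 min via PIN - DOK - BRV - MID.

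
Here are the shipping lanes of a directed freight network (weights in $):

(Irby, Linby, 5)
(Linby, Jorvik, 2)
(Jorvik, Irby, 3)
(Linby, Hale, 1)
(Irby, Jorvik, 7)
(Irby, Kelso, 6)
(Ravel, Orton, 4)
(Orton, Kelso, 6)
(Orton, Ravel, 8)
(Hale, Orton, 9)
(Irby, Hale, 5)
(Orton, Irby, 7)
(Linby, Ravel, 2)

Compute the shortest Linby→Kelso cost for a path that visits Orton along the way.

$12

Best Linby to Orton: Linby–Ravel–Orton costing 6
Shortest Orton→Kelso: Orton–Kelso = 6
Total via Orton: 6 + 6 = $12.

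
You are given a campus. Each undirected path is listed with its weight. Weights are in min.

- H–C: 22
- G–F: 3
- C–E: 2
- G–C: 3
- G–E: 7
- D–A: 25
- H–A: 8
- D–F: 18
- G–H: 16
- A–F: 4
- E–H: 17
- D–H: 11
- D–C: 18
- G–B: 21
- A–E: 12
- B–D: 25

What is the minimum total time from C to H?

18 min

Settle nodes by increasing distance from C:
C: 0
E: 2  (via C)
G: 3  (via C)
F: 6  (via G)
A: 10  (via F)
D: 18  (via C)
H: 18  (via A)
Shortest route: C–G–F–A–H = 18 min.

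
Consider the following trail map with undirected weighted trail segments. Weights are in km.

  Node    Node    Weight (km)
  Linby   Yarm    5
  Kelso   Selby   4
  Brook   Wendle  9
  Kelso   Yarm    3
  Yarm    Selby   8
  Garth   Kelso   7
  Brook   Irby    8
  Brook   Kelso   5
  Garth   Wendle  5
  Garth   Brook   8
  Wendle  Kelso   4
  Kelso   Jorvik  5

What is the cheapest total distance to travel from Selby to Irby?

Compare a few routes:
Selby–Kelso–Wendle–Brook–Irby: 4+4+9+8 = 25
Selby–Kelso–Brook–Irby: 4+5+8 = 17
Selby–Yarm–Kelso–Brook–Irby: 8+3+5+8 = 24
The minimum is 17 km via Selby–Kelso–Brook–Irby.

17 km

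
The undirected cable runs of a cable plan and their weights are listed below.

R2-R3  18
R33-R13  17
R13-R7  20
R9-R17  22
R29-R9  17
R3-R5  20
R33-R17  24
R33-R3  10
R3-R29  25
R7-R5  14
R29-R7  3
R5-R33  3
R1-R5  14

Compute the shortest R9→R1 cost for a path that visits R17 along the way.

63

Best R9 to R17: R9 → R17 costing 22
Shortest R17→R1: R17 → R33 → R5 → R1 = 41
Total via R17: 22 + 41 = 63.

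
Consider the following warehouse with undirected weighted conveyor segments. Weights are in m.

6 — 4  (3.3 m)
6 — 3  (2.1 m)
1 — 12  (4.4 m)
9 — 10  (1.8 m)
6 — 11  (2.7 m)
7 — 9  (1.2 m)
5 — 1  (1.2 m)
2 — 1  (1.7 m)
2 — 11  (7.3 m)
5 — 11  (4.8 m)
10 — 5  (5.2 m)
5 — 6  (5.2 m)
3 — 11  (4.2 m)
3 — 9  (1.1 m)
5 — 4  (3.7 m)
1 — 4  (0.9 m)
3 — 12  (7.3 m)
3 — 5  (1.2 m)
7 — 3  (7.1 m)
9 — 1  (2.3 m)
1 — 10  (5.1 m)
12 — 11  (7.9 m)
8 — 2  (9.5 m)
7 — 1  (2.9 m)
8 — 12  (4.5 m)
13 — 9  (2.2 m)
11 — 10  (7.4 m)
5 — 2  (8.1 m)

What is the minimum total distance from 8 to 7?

11.8 m

Enumerating some paths:
8–12–1–5–3–9–7: 4.5+4.4+1.2+1.2+1.1+1.2 = 13.6
8–12–3–9–7: 4.5+7.3+1.1+1.2 = 14.1
8–12–1–9–7: 4.5+4.4+2.3+1.2 = 12.4
8–12–1–7: 4.5+4.4+2.9 = 11.8
Cheapest is 8–12–1–7 at 11.8 m.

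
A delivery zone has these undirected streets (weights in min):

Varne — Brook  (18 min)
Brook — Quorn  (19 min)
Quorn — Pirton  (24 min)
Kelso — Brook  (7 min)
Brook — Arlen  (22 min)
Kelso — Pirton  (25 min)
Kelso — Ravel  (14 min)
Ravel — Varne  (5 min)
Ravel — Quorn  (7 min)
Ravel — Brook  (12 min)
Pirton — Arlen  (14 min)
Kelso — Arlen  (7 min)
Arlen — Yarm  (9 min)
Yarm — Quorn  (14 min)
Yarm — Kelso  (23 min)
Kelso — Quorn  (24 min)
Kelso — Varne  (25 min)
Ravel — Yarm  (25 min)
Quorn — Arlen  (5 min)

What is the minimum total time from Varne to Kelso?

19 min

Candidate routes:
Varne - Ravel - Kelso: 5+14 = 19
Varne - Brook - Kelso: 18+7 = 25
Varne - Ravel - Brook - Kelso: 5+12+7 = 24
Varne - Ravel - Quorn - Arlen - Kelso: 5+7+5+7 = 24
The minimum is 19 min via Varne - Ravel - Kelso.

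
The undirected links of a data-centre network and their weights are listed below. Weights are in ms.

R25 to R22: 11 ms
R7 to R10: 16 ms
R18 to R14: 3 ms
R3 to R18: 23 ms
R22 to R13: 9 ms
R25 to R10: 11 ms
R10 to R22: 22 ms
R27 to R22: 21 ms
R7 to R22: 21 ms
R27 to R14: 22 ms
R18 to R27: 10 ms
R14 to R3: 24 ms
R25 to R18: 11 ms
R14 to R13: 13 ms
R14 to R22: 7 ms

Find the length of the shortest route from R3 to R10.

Enumerating some paths:
R3–R14–R18–R25–R10: 24+3+11+11 = 49
R3–R14–R22–R10: 24+7+22 = 53
R3–R18–R25–R10: 23+11+11 = 45
Cheapest is R3–R18–R25–R10 at 45 ms.

45 ms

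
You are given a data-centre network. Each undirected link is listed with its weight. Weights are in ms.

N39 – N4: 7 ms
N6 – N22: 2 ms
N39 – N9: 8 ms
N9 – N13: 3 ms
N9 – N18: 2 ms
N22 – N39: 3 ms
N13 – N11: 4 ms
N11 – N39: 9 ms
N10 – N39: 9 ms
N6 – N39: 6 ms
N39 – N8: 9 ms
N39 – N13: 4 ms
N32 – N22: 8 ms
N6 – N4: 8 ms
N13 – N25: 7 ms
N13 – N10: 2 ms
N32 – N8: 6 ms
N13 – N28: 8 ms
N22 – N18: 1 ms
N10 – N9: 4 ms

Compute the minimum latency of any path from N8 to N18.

13 ms

Compare a few routes:
N8 → N32 → N22 → N18: 6+8+1 = 15
N8 → N39 → N22 → N18: 9+3+1 = 13
N8 → N39 → N13 → N9 → N18: 9+4+3+2 = 18
Cheapest is N8 → N39 → N22 → N18 at 13 ms.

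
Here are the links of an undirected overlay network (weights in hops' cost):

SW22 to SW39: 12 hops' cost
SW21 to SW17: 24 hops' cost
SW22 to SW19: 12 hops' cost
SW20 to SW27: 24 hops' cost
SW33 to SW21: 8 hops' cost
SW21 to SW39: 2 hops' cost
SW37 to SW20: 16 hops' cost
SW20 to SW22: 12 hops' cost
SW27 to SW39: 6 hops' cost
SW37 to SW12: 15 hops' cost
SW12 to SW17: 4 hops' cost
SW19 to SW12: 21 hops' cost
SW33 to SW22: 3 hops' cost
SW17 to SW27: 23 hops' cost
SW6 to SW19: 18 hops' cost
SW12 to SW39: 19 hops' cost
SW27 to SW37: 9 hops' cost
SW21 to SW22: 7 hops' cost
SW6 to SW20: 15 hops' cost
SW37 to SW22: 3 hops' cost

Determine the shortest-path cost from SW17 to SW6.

Shortest distances from SW17:
SW17: 0
SW12: 4  (via SW17)
SW37: 19  (via SW12)
SW22: 22  (via SW37)
SW27: 23  (via SW17)
SW39: 23  (via SW12)
SW21: 24  (via SW17)
SW33: 25  (via SW22)
SW19: 25  (via SW12)
SW20: 34  (via SW22)
SW6: 43  (via SW19)
Shortest route: SW17–SW12–SW19–SW6 = 43 hops' cost.

43 hops' cost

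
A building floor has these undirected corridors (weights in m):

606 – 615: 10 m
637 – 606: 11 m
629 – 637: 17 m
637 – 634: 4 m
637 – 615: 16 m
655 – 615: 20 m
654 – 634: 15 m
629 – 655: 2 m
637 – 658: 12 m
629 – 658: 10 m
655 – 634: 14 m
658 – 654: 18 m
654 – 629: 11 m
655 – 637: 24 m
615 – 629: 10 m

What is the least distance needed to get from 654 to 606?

Enumerating some paths:
654–629–637–606: 11+17+11 = 39
654–629–615–606: 11+10+10 = 31
654–658–637–606: 18+12+11 = 41
654–634–637–606: 15+4+11 = 30
The minimum is 30 m via 654–634–637–606.

30 m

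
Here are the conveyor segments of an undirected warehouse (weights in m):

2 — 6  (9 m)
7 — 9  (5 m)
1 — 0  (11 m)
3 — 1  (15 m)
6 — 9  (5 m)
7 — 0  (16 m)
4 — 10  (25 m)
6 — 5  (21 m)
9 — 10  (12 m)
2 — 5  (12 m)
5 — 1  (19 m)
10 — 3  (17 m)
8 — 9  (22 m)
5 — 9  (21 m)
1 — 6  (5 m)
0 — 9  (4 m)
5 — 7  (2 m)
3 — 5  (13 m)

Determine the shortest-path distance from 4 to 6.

Shortest distances from 4:
4: 0
10: 25  (via 4)
9: 37  (via 10)
0: 41  (via 9)
3: 42  (via 10)
6: 42  (via 9)
Shortest route: 4 → 10 → 9 → 6 = 42 m.

42 m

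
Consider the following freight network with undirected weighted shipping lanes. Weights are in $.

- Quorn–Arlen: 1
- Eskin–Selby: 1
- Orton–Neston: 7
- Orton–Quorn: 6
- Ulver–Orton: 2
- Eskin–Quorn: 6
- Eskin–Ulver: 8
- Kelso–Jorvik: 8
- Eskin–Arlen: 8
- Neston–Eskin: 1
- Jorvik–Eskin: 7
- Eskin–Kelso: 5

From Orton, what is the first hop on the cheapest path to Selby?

Neston

Compare a few routes:
Orton–Neston–Eskin–Selby: 7+1+1 = 9
Orton–Ulver–Eskin–Selby: 2+8+1 = 11
Orton–Quorn–Eskin–Selby: 6+6+1 = 13
The minimum is $9 via Orton–Neston–Eskin–Selby.
So from Orton the first move is to Neston.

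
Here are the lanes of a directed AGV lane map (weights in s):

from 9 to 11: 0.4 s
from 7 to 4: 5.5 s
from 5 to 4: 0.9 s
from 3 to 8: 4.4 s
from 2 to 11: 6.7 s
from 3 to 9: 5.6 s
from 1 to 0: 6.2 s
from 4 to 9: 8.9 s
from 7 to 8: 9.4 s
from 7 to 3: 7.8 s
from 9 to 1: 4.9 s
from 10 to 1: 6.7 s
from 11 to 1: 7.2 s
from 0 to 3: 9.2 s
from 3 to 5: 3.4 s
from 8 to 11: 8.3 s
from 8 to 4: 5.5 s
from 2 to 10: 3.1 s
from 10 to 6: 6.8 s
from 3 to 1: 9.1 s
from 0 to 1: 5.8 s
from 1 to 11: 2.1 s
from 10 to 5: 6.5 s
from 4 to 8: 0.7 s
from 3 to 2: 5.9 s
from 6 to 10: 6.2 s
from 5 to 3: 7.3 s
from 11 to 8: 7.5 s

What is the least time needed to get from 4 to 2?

Candidate routes:
4 - 9 - 1 - 0 - 3 - 2: 8.9+4.9+6.2+9.2+5.9 = 35.1
4 - 8 - 11 - 1 - 0 - 3 - 2: 0.7+8.3+7.2+6.2+9.2+5.9 = 37.5
4 - 9 - 11 - 1 - 0 - 3 - 2: 8.9+0.4+7.2+6.2+9.2+5.9 = 37.8
Cheapest is 4 - 9 - 1 - 0 - 3 - 2 at 35.1 s.

35.1 s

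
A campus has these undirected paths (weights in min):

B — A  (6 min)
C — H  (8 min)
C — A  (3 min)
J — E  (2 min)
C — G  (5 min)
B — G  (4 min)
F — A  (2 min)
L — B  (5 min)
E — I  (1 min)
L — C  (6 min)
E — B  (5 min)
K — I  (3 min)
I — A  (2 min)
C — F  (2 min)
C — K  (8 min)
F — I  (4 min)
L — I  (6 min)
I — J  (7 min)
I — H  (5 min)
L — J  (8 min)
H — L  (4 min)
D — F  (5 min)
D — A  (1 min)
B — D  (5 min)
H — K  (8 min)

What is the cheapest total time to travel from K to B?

9 min

Compare a few routes:
K → I → E → B: 3+1+5 = 9
K → I → L → B: 3+6+5 = 14
K → I → A → B: 3+2+6 = 11
K → I → A → D → B: 3+2+1+5 = 11
The minimum is 9 min via K → I → E → B.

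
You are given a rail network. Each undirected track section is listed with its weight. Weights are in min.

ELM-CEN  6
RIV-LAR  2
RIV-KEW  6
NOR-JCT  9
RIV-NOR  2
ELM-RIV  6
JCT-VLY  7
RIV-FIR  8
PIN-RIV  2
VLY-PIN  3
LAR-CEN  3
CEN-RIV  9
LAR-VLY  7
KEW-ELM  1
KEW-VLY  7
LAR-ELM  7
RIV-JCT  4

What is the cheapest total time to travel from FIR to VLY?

13 min

Candidate routes:
FIR - RIV - KEW - VLY: 8+6+7 = 21
FIR - RIV - JCT - VLY: 8+4+7 = 19
FIR - RIV - PIN - VLY: 8+2+3 = 13
FIR - RIV - LAR - VLY: 8+2+7 = 17
The minimum is 13 min via FIR - RIV - PIN - VLY.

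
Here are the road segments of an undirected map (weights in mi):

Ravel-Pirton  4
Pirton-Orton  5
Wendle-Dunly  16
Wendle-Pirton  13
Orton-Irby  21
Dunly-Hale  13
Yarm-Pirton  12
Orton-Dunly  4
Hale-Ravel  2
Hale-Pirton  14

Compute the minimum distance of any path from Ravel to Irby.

30 mi

Compare a few routes:
Ravel - Hale - Pirton - Orton - Irby: 2+14+5+21 = 42
Ravel - Hale - Dunly - Orton - Irby: 2+13+4+21 = 40
Ravel - Pirton - Orton - Irby: 4+5+21 = 30
Cheapest is Ravel - Pirton - Orton - Irby at 30 mi.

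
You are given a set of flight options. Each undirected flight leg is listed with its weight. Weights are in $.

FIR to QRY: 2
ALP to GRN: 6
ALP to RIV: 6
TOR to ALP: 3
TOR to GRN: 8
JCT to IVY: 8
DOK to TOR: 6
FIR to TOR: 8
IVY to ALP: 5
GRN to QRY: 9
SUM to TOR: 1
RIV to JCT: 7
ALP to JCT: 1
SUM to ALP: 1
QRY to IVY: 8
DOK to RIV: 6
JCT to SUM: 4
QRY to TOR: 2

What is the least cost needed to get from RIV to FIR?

$12

Settle nodes by increasing distance from RIV:
RIV: 0
DOK: 6  (via RIV)
ALP: 6  (via RIV)
SUM: 7  (via ALP)
JCT: 7  (via RIV)
TOR: 8  (via SUM)
QRY: 10  (via TOR)
IVY: 11  (via ALP)
GRN: 12  (via ALP)
FIR: 12  (via QRY)
Shortest route: RIV–ALP–SUM–TOR–QRY–FIR = $12.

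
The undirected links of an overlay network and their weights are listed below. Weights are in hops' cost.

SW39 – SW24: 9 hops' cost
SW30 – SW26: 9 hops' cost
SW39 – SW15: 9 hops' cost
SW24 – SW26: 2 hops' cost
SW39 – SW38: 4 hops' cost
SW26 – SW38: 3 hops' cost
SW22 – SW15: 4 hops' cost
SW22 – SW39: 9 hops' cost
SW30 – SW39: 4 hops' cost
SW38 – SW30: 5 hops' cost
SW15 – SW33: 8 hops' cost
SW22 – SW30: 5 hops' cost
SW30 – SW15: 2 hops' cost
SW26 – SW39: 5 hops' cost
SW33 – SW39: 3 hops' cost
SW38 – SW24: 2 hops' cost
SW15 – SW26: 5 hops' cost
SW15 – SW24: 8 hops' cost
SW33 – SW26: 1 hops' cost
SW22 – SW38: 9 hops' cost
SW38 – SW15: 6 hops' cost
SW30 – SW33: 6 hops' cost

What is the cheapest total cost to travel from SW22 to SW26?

Enumerating some paths:
SW22 → SW15 → SW26: 4+5 = 9
SW22 → SW30 → SW15 → SW26: 5+2+5 = 12
SW22 → SW30 → SW33 → SW26: 5+6+1 = 12
The minimum is 9 hops' cost via SW22 → SW15 → SW26.

9 hops' cost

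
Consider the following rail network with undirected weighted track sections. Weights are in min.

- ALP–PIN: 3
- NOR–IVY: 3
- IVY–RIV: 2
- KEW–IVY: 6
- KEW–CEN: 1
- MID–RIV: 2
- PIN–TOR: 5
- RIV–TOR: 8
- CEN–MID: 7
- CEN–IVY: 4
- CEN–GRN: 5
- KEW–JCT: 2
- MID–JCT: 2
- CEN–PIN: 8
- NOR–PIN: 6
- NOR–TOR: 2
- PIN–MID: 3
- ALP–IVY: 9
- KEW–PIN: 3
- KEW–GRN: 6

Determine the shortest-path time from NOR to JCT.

Compare a few routes:
NOR–IVY–RIV–MID–JCT: 3+2+2+2 = 9
NOR–IVY–CEN–KEW–JCT: 3+4+1+2 = 10
NOR–PIN–MID–JCT: 6+3+2 = 11
NOR–IVY–KEW–JCT: 3+6+2 = 11
The minimum is 9 min via NOR–IVY–RIV–MID–JCT.

9 min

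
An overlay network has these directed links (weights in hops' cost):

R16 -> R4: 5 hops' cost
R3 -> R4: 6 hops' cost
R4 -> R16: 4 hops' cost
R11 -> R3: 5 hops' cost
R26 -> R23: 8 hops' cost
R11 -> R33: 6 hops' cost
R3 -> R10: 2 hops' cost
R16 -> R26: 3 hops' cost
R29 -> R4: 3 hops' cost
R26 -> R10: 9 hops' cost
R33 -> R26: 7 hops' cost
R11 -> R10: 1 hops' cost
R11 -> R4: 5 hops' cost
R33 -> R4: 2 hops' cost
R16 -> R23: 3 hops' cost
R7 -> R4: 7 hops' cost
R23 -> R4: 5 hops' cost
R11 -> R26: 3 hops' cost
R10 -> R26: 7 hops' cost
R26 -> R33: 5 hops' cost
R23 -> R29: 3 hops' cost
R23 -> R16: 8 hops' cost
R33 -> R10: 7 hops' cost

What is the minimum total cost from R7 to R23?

Compare a few routes:
R7 → R4 → R16 → R26 → R23: 7+4+3+8 = 22
R7 → R4 → R16 → R23: 7+4+3 = 14
The minimum is 14 hops' cost via R7 → R4 → R16 → R23.

14 hops' cost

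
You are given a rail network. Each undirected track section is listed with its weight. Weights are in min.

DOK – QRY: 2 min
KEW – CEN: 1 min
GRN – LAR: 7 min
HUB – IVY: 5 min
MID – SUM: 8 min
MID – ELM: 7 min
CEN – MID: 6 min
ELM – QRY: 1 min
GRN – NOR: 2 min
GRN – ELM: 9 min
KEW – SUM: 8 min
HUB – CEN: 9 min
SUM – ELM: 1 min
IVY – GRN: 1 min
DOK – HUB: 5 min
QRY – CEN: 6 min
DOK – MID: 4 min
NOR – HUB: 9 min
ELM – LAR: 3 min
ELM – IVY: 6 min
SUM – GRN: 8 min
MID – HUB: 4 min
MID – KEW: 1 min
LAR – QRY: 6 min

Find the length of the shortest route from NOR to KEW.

13 min

Enumerating some paths:
NOR → GRN → IVY → ELM → MID → KEW: 2+1+6+7+1 = 17
NOR → GRN → IVY → ELM → QRY → DOK → MID → KEW: 2+1+6+1+2+4+1 = 17
NOR → GRN → IVY → HUB → MID → KEW: 2+1+5+4+1 = 13
NOR → HUB → MID → KEW: 9+4+1 = 14
The minimum is 13 min via NOR → GRN → IVY → HUB → MID → KEW.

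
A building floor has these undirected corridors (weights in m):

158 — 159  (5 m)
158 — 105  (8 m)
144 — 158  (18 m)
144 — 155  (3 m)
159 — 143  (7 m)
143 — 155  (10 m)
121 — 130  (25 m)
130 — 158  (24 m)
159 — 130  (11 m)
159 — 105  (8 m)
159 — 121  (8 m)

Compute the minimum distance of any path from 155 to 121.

25 m

Shortest distances from 155:
155: 0
144: 3  (via 155)
143: 10  (via 155)
159: 17  (via 143)
158: 21  (via 144)
105: 25  (via 159)
121: 25  (via 159)
Shortest route: 155 → 143 → 159 → 121 = 25 m.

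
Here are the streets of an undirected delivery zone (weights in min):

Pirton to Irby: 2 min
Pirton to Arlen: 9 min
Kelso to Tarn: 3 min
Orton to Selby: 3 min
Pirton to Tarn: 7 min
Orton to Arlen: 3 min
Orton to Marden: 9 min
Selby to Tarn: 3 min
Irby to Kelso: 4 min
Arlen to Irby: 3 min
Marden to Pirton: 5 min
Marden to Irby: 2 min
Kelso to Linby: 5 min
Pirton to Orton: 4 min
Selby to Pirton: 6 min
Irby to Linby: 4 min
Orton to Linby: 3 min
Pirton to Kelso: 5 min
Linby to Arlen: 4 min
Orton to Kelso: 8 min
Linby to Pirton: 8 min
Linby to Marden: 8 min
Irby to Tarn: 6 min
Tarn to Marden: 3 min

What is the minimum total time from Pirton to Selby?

Shortest distances from Pirton:
Pirton: 0
Irby: 2  (via Pirton)
Marden: 4  (via Irby)
Orton: 4  (via Pirton)
Kelso: 5  (via Pirton)
Arlen: 5  (via Irby)
Linby: 6  (via Irby)
Selby: 6  (via Pirton)
Shortest route: Pirton → Selby = 6 min.

6 min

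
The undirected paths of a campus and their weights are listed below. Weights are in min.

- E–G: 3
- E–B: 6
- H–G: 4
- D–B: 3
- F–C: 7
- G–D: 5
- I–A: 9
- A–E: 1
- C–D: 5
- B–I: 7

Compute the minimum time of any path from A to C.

14 min

Compare a few routes:
A → E → B → D → C: 1+6+3+5 = 15
A → E → G → D → C: 1+3+5+5 = 14
Cheapest is A → E → G → D → C at 14 min.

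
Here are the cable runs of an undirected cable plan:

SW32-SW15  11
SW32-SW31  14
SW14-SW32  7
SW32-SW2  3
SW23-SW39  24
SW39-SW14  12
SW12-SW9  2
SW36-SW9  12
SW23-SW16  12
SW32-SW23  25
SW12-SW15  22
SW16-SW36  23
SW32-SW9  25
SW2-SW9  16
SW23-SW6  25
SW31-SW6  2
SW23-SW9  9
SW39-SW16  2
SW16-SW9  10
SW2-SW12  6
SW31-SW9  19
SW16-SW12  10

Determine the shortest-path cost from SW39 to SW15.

Enumerating some paths:
SW39 - SW14 - SW32 - SW15: 12+7+11 = 30
SW39 - SW16 - SW12 - SW2 - SW32 - SW15: 2+10+6+3+11 = 32
The minimum is 30 via SW39 - SW14 - SW32 - SW15.

30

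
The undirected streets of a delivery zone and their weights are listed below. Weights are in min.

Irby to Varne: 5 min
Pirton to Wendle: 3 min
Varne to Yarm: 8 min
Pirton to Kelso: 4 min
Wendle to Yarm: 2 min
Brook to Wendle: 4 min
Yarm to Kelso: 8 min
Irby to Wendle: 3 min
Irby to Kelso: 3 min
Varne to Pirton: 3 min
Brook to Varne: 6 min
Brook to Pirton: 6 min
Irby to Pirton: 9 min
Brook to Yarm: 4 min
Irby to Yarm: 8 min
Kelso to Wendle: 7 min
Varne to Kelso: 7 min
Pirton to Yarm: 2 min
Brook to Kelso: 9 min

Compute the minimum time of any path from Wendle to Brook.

Enumerating some paths:
Wendle - Pirton - Yarm - Brook: 3+2+4 = 9
Wendle - Yarm - Brook: 2+4 = 6
Wendle - Pirton - Brook: 3+6 = 9
Wendle - Brook: 4 = 4
Cheapest is Wendle - Brook at 4 min.

4 min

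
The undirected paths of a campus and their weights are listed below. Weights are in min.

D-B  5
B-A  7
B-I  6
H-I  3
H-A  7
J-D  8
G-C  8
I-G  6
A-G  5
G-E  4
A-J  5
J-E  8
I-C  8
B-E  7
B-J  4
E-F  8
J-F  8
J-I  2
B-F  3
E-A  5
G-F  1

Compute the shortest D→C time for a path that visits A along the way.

25 min

Best D to A: D → B → A costing 12
Shortest A→C: A → G → C = 13
Total via A: 12 + 13 = 25 min.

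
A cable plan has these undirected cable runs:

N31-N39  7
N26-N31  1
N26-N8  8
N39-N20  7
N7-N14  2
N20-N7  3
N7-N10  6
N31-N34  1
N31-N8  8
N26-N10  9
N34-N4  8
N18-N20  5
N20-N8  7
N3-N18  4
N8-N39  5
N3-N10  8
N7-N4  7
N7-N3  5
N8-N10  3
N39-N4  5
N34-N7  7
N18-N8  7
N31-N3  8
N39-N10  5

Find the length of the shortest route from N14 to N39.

Settle nodes by increasing distance from N14:
N14: 0
N7: 2  (via N14)
N20: 5  (via N7)
N3: 7  (via N7)
N10: 8  (via N7)
N34: 9  (via N7)
N4: 9  (via N7)
N18: 10  (via N20)
N31: 10  (via N34)
N26: 11  (via N31)
N8: 11  (via N10)
N39: 12  (via N20)
Shortest route: N14–N7–N20–N39 = 12.

12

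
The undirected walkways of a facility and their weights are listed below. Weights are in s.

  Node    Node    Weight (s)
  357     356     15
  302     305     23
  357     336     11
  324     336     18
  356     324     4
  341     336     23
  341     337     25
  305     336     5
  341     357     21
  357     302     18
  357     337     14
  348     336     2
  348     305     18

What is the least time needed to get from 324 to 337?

33 s

Compare a few routes:
324–336–357–337: 18+11+14 = 43
324–356–357–337: 4+15+14 = 33
The minimum is 33 s via 324–356–357–337.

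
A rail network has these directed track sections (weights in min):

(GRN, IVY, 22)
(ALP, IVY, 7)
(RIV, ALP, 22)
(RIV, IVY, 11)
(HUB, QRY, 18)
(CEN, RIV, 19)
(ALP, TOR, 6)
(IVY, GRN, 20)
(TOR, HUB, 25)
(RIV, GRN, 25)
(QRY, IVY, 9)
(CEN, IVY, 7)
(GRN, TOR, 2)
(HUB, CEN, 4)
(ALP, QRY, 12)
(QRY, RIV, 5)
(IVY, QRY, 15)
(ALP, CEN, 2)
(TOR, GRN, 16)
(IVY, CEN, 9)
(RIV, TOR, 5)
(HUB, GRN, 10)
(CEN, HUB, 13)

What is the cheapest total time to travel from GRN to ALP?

Running Dijkstra from GRN:
GRN: 0
TOR: 2  (via GRN)
IVY: 22  (via GRN)
HUB: 27  (via TOR)
CEN: 31  (via IVY)
QRY: 37  (via IVY)
RIV: 42  (via QRY)
ALP: 64  (via RIV)
Shortest route: GRN → IVY → QRY → RIV → ALP = 64 min.

64 min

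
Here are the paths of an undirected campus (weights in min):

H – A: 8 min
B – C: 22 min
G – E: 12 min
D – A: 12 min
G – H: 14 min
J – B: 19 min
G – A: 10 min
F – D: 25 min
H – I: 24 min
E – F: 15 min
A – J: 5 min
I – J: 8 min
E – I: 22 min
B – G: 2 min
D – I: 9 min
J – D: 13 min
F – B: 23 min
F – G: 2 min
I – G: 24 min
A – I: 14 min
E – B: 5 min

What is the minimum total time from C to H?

38 min

Running Dijkstra from C:
C: 0
B: 22  (via C)
G: 24  (via B)
F: 26  (via G)
E: 27  (via B)
A: 34  (via G)
H: 38  (via G)
Shortest route: C–B–G–H = 38 min.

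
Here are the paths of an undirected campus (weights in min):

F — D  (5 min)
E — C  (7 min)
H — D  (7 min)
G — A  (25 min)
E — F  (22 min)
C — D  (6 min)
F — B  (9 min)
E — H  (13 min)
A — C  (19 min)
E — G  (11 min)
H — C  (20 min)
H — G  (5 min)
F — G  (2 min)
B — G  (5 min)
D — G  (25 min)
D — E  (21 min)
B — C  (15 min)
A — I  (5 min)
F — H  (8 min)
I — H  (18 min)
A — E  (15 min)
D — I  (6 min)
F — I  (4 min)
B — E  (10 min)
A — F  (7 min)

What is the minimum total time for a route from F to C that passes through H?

Best F to H: F–G–H costing 7
Best H to C: H–D–C costing 13
Total via H: 7 + 13 = 20 min.

20 min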